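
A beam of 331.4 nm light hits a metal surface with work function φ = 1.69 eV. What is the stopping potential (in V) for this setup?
2.0512 V

The stopping potential V_s satisfies: eV_s = KE_max

First, find KE_max using Einstein's equation:
E_photon = hc/λ = 3.7412 eV
KE_max = E_photon - φ = 3.7412 - 1.69 = 2.0512 eV

Since eV_s = KE_max:
V_s = KE_max/e = 2.0512 V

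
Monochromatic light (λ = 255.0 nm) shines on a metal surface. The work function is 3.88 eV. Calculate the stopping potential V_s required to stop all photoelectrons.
0.9821 V

The stopping potential V_s satisfies: eV_s = KE_max

First, find KE_max using Einstein's equation:
E_photon = hc/λ = 4.8621 eV
KE_max = E_photon - φ = 4.8621 - 3.88 = 0.9821 eV

Since eV_s = KE_max:
V_s = KE_max/e = 0.9821 V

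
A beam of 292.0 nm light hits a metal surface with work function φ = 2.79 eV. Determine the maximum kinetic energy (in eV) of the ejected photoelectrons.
1.4560 eV

Using Einstein's photoelectric equation: KE_max = hf - φ = hc/λ - φ

First, calculate the photon energy:
E_photon = hc/λ = (6.626×10⁻³⁴ J·s)(3×10⁸ m/s) / (292.0×10⁻⁹ m)
E_photon = 4.2460 eV

Then, the maximum kinetic energy:
KE_max = E_photon - φ = 4.2460 eV - 2.79 eV = 1.4560 eV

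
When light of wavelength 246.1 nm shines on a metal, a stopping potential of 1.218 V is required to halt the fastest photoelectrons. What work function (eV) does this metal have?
3.82 eV

The stopping potential gives the maximum kinetic energy: KE_max = eV_s = 1.218 eV

From Einstein's photoelectric equation: KE_max = hc/λ - φ
Rearranging: φ = hc/λ - KE_max

Calculate photon energy:
E_photon = hc/λ = (6.626×10⁻³⁴ J·s)(3×10⁸ m/s) / (246.1×10⁻⁹ m) = 5.0380 eV

Therefore:
φ = 5.0380 - 1.218 = 3.82 eV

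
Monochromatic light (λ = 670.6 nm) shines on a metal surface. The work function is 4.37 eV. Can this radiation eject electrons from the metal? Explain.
No

For photoemission, the photon energy must exceed the work function.

Photon energy: E = hc/λ = 1.8489 eV
Work function: φ = 4.37 eV

Since E_photon (1.8489 eV) < φ (4.37 eV), photoemission will NOT occur.
The threshold wavelength is λ₀ = hc/φ = 283.7 nm.
Since 670.6 nm > 283.7 nm, the photons lack sufficient energy.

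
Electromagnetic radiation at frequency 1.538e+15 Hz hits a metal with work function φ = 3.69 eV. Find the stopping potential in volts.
2.6707 V

The stopping potential V_s satisfies: eV_s = KE_max

First, find KE_max using Einstein's equation:
E_photon = hf = (6.626×10⁻³⁴ J·s)(1.538e+15 Hz) = 6.3607 eV
KE_max = E_photon - φ = 6.3607 - 3.69 = 2.6707 eV

Since eV_s = KE_max:
V_s = KE_max/e = 2.6707 V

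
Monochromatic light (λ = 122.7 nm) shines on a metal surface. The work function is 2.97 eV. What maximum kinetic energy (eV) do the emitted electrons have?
7.1347 eV

Using Einstein's photoelectric equation: KE_max = hf - φ = hc/λ - φ

First, calculate the photon energy:
E_photon = hc/λ = (6.626×10⁻³⁴ J·s)(3×10⁸ m/s) / (122.7×10⁻⁹ m)
E_photon = 10.1047 eV

Then, the maximum kinetic energy:
KE_max = E_photon - φ = 10.1047 eV - 2.97 eV = 7.1347 eV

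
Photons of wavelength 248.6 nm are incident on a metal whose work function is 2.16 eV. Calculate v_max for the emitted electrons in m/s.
9.9727e+05 m/s

First, find the maximum kinetic energy:
E_photon = hc/λ = 4.9873 eV
KE_max = E_photon - φ = 4.9873 - 2.16 = 2.8273 eV

Convert to Joules: KE_max = 2.8273 × 1.602×10⁻¹⁹ J = 4.5298e-19 J

Then use KE = ½mv² to find velocity:
v = √(2·KE/m) = √(2 × 4.5298e-19 J / 9.109e-31 kg)
v = 9.9727e+05 m/s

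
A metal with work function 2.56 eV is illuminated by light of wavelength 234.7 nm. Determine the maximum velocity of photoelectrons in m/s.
9.7864e+05 m/s

First, find the maximum kinetic energy:
E_photon = hc/λ = 5.2827 eV
KE_max = E_photon - φ = 5.2827 - 2.56 = 2.7227 eV

Convert to Joules: KE_max = 2.7227 × 1.602×10⁻¹⁹ J = 4.3622e-19 J

Then use KE = ½mv² to find velocity:
v = √(2·KE/m) = √(2 × 4.3622e-19 J / 9.109e-31 kg)
v = 9.7864e+05 m/s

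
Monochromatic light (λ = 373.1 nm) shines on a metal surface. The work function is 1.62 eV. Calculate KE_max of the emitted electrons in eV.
1.7031 eV

Using Einstein's photoelectric equation: KE_max = hf - φ = hc/λ - φ

First, calculate the photon energy:
E_photon = hc/λ = (6.626×10⁻³⁴ J·s)(3×10⁸ m/s) / (373.1×10⁻⁹ m)
E_photon = 3.3231 eV

Then, the maximum kinetic energy:
KE_max = E_photon - φ = 3.3231 eV - 1.62 eV = 1.7031 eV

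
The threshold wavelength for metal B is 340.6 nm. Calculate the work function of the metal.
3.64 eV

At the threshold wavelength, photon energy equals work function:
φ = hc/λ₀

Calculating:
φ = (6.626×10⁻³⁴ J·s)(3×10⁸ m/s) / (340.6×10⁻⁹ m)
φ = 3.64 eV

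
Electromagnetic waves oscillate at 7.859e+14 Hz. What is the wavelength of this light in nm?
381.46 nm

Using the wave equation: c = fλ

Solving for wavelength:
λ = c/f = (3×10⁸ m/s) / (7.859e+14 Hz)
λ = 381.46 nm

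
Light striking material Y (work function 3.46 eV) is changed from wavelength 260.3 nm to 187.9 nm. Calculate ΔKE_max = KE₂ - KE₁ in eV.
1.8353 eV

Using Einstein's equation: KE_max = hc/λ - φ

For λ₁ = 260.3 nm:
KE₁ = hc/λ₁ - φ = 4.7631 - 3.46 = 1.3031 eV

For λ₂ = 187.9 nm:
KE₂ = hc/λ₂ - φ = 6.5984 - 3.46 = 3.1384 eV

Change in KE:
ΔKE = KE₂ - KE₁ = 3.1384 - 1.3031 = 1.8353 eV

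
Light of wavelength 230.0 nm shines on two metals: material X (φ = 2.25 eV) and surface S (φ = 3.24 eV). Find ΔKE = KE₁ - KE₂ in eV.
0.9900 eV

Using KE_max = hc/λ - φ for each metal:

Photon energy: E = hc/λ = 5.3906 eV

For material X (φ₁ = 2.25 eV):
KE₁ = E - φ₁ = 5.3906 - 2.25 = 3.1406 eV

For surface S (φ₂ = 3.24 eV):
KE₂ = E - φ₂ = 5.3906 - 3.24 = 2.1506 eV

Difference:
ΔKE = KE₁ - KE₂ = 3.1406 - 2.1506 = 0.9900 eV

Note: The difference equals the difference in work functions: 3.24 - 2.25 = 0.99 eV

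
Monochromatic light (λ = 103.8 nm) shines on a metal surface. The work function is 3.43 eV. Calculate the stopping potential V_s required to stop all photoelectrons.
8.5145 V

The stopping potential V_s satisfies: eV_s = KE_max

First, find KE_max using Einstein's equation:
E_photon = hc/λ = 11.9445 eV
KE_max = E_photon - φ = 11.9445 - 3.43 = 8.5145 eV

Since eV_s = KE_max:
V_s = KE_max/e = 8.5145 V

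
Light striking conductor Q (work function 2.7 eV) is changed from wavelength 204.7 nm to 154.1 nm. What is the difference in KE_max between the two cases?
1.9888 eV

Using Einstein's equation: KE_max = hc/λ - φ

For λ₁ = 204.7 nm:
KE₁ = hc/λ₁ - φ = 6.0569 - 2.7 = 3.3569 eV

For λ₂ = 154.1 nm:
KE₂ = hc/λ₂ - φ = 8.0457 - 2.7 = 5.3457 eV

Change in KE:
ΔKE = KE₂ - KE₁ = 5.3457 - 3.3569 = 1.9888 eV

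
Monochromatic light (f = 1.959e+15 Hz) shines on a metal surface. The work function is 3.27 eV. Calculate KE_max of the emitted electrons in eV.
4.8318 eV

Using Einstein's photoelectric equation: KE_max = hf - φ

First, calculate the photon energy:
E_photon = hf = (6.626×10⁻³⁴ J·s)(1.959e+15 Hz)
E_photon = 8.1018 eV

Then, the maximum kinetic energy:
KE_max = E_photon - φ = 8.1018 eV - 3.27 eV = 4.8318 eV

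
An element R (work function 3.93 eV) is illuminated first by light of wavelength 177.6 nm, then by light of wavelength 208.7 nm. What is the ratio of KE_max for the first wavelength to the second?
1.5174

Using Einstein's equation: KE_max = hc/λ - φ

For λ₁ = 177.6 nm:
E₁ = hc/λ₁ = 6.9811 eV
KE₁ = E₁ - φ = 6.9811 - 3.93 = 3.0511 eV

For λ₂ = 208.7 nm:
E₂ = hc/λ₂ = 5.9408 eV
KE₂ = E₂ - φ = 5.9408 - 3.93 = 2.0108 eV

Ratio: KE₁/KE₂ = 3.0511/2.0108 = 1.5174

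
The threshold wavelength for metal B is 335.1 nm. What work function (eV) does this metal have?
3.70 eV

At the threshold wavelength, photon energy equals work function:
φ = hc/λ₀

Calculating:
φ = (6.626×10⁻³⁴ J·s)(3×10⁸ m/s) / (335.1×10⁻⁹ m)
φ = 3.70 eV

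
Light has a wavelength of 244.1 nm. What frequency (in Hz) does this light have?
1.2282e+15 Hz

Using the wave equation: c = fλ

Solving for frequency:
f = c/λ = (3×10⁸ m/s) / (244.1×10⁻⁹ m)
f = 1.2282e+15 Hz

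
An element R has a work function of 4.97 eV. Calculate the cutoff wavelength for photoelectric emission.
249.47 nm

The threshold wavelength is when the photon energy equals the work function:
hc/λ₀ = φ

Solving for λ₀:
λ₀ = hc/φ = (6.626×10⁻³⁴ J·s)(3×10⁸ m/s) / (4.97 eV × 1.602×10⁻¹⁹ J/eV)
λ₀ = 249.47 nm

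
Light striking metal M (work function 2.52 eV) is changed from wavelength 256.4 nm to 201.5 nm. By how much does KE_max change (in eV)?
1.3175 eV

Using Einstein's equation: KE_max = hc/λ - φ

For λ₁ = 256.4 nm:
KE₁ = hc/λ₁ - φ = 4.8356 - 2.52 = 2.3156 eV

For λ₂ = 201.5 nm:
KE₂ = hc/λ₂ - φ = 6.1531 - 2.52 = 3.6331 eV

Change in KE:
ΔKE = KE₂ - KE₁ = 3.6331 - 2.3156 = 1.3175 eV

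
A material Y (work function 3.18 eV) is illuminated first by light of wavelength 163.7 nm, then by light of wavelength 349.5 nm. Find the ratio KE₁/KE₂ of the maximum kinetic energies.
11.9570

Using Einstein's equation: KE_max = hc/λ - φ

For λ₁ = 163.7 nm:
E₁ = hc/λ₁ = 7.5739 eV
KE₁ = E₁ - φ = 7.5739 - 3.18 = 4.3939 eV

For λ₂ = 349.5 nm:
E₂ = hc/λ₂ = 3.5475 eV
KE₂ = E₂ - φ = 3.5475 - 3.18 = 0.3675 eV

Ratio: KE₁/KE₂ = 4.3939/0.3675 = 11.9570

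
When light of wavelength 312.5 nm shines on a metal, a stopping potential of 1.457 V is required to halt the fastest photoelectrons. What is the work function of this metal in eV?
2.51 eV

The stopping potential gives the maximum kinetic energy: KE_max = eV_s = 1.457 eV

From Einstein's photoelectric equation: KE_max = hc/λ - φ
Rearranging: φ = hc/λ - KE_max

Calculate photon energy:
E_photon = hc/λ = (6.626×10⁻³⁴ J·s)(3×10⁸ m/s) / (312.5×10⁻⁹ m) = 3.9675 eV

Therefore:
φ = 3.9675 - 1.457 = 2.51 eV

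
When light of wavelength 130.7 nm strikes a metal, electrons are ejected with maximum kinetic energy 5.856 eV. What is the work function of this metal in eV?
3.63 eV

From Einstein's photoelectric equation: KE_max = hf - φ = hc/λ - φ

Rearranging for φ:
φ = hc/λ - KE_max

Calculate photon energy:
E_photon = hc/λ = 9.4862 eV

Therefore:
φ = 9.4862 - 5.856 = 3.63 eV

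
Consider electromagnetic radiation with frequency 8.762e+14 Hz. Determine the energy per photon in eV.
3.6237 eV

Using E = hf:

E = hf = (6.626×10⁻³⁴ J·s)(8.762e+14 Hz)
E = 3.6237 eV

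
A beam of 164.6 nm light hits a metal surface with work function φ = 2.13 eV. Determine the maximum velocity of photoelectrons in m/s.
1.3785e+06 m/s

First, find the maximum kinetic energy:
E_photon = hc/λ = 7.5325 eV
KE_max = E_photon - φ = 7.5325 - 2.13 = 5.4025 eV

Convert to Joules: KE_max = 5.4025 × 1.602×10⁻¹⁹ J = 8.6557e-19 J

Then use KE = ½mv² to find velocity:
v = √(2·KE/m) = √(2 × 8.6557e-19 J / 9.109e-31 kg)
v = 1.3785e+06 m/s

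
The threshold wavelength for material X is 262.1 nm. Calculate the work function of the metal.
4.73 eV

At the threshold wavelength, photon energy equals work function:
φ = hc/λ₀

Calculating:
φ = (6.626×10⁻³⁴ J·s)(3×10⁸ m/s) / (262.1×10⁻⁹ m)
φ = 4.73 eV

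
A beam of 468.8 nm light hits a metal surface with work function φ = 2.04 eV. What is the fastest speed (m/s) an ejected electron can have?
4.6121e+05 m/s

First, find the maximum kinetic energy:
E_photon = hc/λ = 2.6447 eV
KE_max = E_photon - φ = 2.6447 - 2.04 = 0.6047 eV

Convert to Joules: KE_max = 0.6047 × 1.602×10⁻¹⁹ J = 9.6886e-20 J

Then use KE = ½mv² to find velocity:
v = √(2·KE/m) = √(2 × 9.6886e-20 J / 9.109e-31 kg)
v = 4.6121e+05 m/s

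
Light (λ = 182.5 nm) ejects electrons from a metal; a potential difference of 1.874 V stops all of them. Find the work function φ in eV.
4.92 eV

The stopping potential gives the maximum kinetic energy: KE_max = eV_s = 1.874 eV

From Einstein's photoelectric equation: KE_max = hc/λ - φ
Rearranging: φ = hc/λ - KE_max

Calculate photon energy:
E_photon = hc/λ = (6.626×10⁻³⁴ J·s)(3×10⁸ m/s) / (182.5×10⁻⁹ m) = 6.7937 eV

Therefore:
φ = 6.7937 - 1.874 = 4.92 eV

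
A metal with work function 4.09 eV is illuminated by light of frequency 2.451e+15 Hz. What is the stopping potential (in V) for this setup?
6.0465 V

The stopping potential V_s satisfies: eV_s = KE_max

First, find KE_max using Einstein's equation:
E_photon = hf = (6.626×10⁻³⁴ J·s)(2.451e+15 Hz) = 10.1365 eV
KE_max = E_photon - φ = 10.1365 - 4.09 = 6.0465 eV

Since eV_s = KE_max:
V_s = KE_max/e = 6.0465 V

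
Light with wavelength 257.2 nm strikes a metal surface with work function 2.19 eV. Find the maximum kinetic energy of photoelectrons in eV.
2.6305 eV

Using Einstein's photoelectric equation: KE_max = hf - φ = hc/λ - φ

First, calculate the photon energy:
E_photon = hc/λ = (6.626×10⁻³⁴ J·s)(3×10⁸ m/s) / (257.2×10⁻⁹ m)
E_photon = 4.8205 eV

Then, the maximum kinetic energy:
KE_max = E_photon - φ = 4.8205 eV - 2.19 eV = 2.6305 eV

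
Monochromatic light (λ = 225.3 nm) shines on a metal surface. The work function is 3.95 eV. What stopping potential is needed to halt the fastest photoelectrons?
1.5531 V

The stopping potential V_s satisfies: eV_s = KE_max

First, find KE_max using Einstein's equation:
E_photon = hc/λ = 5.5031 eV
KE_max = E_photon - φ = 5.5031 - 3.95 = 1.5531 eV

Since eV_s = KE_max:
V_s = KE_max/e = 1.5531 V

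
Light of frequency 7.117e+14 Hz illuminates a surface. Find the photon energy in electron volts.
2.9434 eV

Using E = hf:

E = hf = (6.626×10⁻³⁴ J·s)(7.117e+14 Hz)
E = 2.9434 eV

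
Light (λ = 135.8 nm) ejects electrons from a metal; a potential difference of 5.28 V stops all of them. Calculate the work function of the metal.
3.85 eV

The stopping potential gives the maximum kinetic energy: KE_max = eV_s = 5.28 eV

From Einstein's photoelectric equation: KE_max = hc/λ - φ
Rearranging: φ = hc/λ - KE_max

Calculate photon energy:
E_photon = hc/λ = (6.626×10⁻³⁴ J·s)(3×10⁸ m/s) / (135.8×10⁻⁹ m) = 9.1299 eV

Therefore:
φ = 9.1299 - 5.28 = 3.85 eV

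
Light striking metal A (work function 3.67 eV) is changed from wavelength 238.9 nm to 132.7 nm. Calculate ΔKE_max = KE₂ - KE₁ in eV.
4.1534 eV

Using Einstein's equation: KE_max = hc/λ - φ

For λ₁ = 238.9 nm:
KE₁ = hc/λ₁ - φ = 5.1898 - 3.67 = 1.5198 eV

For λ₂ = 132.7 nm:
KE₂ = hc/λ₂ - φ = 9.3432 - 3.67 = 5.6732 eV

Change in KE:
ΔKE = KE₂ - KE₁ = 5.6732 - 1.5198 = 4.1534 eV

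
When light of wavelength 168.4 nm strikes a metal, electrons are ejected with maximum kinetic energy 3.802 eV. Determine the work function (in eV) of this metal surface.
3.56 eV

From Einstein's photoelectric equation: KE_max = hf - φ = hc/λ - φ

Rearranging for φ:
φ = hc/λ - KE_max

Calculate photon energy:
E_photon = hc/λ = 7.3625 eV

Therefore:
φ = 7.3625 - 3.802 = 3.56 eV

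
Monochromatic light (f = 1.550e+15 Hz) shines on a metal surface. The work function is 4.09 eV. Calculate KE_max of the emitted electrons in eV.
2.3203 eV

Using Einstein's photoelectric equation: KE_max = hf - φ

First, calculate the photon energy:
E_photon = hf = (6.626×10⁻³⁴ J·s)(1.550e+15 Hz)
E_photon = 6.4103 eV

Then, the maximum kinetic energy:
KE_max = E_photon - φ = 6.4103 eV - 4.09 eV = 2.3203 eV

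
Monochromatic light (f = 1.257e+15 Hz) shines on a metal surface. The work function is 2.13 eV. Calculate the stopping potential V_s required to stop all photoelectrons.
3.0685 V

The stopping potential V_s satisfies: eV_s = KE_max

First, find KE_max using Einstein's equation:
E_photon = hf = (6.626×10⁻³⁴ J·s)(1.257e+15 Hz) = 5.1985 eV
KE_max = E_photon - φ = 5.1985 - 2.13 = 3.0685 eV

Since eV_s = KE_max:
V_s = KE_max/e = 3.0685 V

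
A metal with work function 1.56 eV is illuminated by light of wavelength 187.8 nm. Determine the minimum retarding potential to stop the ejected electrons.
5.0419 V

The stopping potential V_s satisfies: eV_s = KE_max

First, find KE_max using Einstein's equation:
E_photon = hc/λ = 6.6019 eV
KE_max = E_photon - φ = 6.6019 - 1.56 = 5.0419 eV

Since eV_s = KE_max:
V_s = KE_max/e = 5.0419 V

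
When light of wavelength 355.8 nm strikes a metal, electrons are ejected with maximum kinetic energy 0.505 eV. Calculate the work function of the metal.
2.98 eV

From Einstein's photoelectric equation: KE_max = hf - φ = hc/λ - φ

Rearranging for φ:
φ = hc/λ - KE_max

Calculate photon energy:
E_photon = hc/λ = 3.4847 eV

Therefore:
φ = 3.4847 - 0.505 = 2.98 eV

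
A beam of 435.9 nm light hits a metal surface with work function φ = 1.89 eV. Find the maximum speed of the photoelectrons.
5.7939e+05 m/s

First, find the maximum kinetic energy:
E_photon = hc/λ = 2.8443 eV
KE_max = E_photon - φ = 2.8443 - 1.89 = 0.9543 eV

Convert to Joules: KE_max = 0.9543 × 1.602×10⁻¹⁹ J = 1.5290e-19 J

Then use KE = ½mv² to find velocity:
v = √(2·KE/m) = √(2 × 1.5290e-19 J / 9.109e-31 kg)
v = 5.7939e+05 m/s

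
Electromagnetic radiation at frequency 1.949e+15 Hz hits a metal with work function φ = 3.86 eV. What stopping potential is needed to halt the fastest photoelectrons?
4.2004 V

The stopping potential V_s satisfies: eV_s = KE_max

First, find KE_max using Einstein's equation:
E_photon = hf = (6.626×10⁻³⁴ J·s)(1.949e+15 Hz) = 8.0604 eV
KE_max = E_photon - φ = 8.0604 - 3.86 = 4.2004 eV

Since eV_s = KE_max:
V_s = KE_max/e = 4.2004 V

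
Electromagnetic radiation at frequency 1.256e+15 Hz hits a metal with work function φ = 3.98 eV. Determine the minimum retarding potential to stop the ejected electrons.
1.2144 V

The stopping potential V_s satisfies: eV_s = KE_max

First, find KE_max using Einstein's equation:
E_photon = hf = (6.626×10⁻³⁴ J·s)(1.256e+15 Hz) = 5.1944 eV
KE_max = E_photon - φ = 5.1944 - 3.98 = 1.2144 eV

Since eV_s = KE_max:
V_s = KE_max/e = 1.2144 V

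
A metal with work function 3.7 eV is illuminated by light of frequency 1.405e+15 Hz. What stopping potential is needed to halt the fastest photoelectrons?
2.1106 V

The stopping potential V_s satisfies: eV_s = KE_max

First, find KE_max using Einstein's equation:
E_photon = hf = (6.626×10⁻³⁴ J·s)(1.405e+15 Hz) = 5.8106 eV
KE_max = E_photon - φ = 5.8106 - 3.7 = 2.1106 eV

Since eV_s = KE_max:
V_s = KE_max/e = 2.1106 V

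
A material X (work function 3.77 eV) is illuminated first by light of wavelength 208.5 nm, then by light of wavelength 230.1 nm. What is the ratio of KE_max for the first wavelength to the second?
1.3449

Using Einstein's equation: KE_max = hc/λ - φ

For λ₁ = 208.5 nm:
E₁ = hc/λ₁ = 5.9465 eV
KE₁ = E₁ - φ = 5.9465 - 3.77 = 2.1765 eV

For λ₂ = 230.1 nm:
E₂ = hc/λ₂ = 5.3883 eV
KE₂ = E₂ - φ = 5.3883 - 3.77 = 1.6183 eV

Ratio: KE₁/KE₂ = 2.1765/1.6183 = 1.3449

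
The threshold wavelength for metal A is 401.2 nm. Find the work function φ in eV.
3.09 eV

At the threshold wavelength, photon energy equals work function:
φ = hc/λ₀

Calculating:
φ = (6.626×10⁻³⁴ J·s)(3×10⁸ m/s) / (401.2×10⁻⁹ m)
φ = 3.09 eV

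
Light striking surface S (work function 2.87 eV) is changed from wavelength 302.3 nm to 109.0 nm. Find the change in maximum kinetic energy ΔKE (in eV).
7.2733 eV

Using Einstein's equation: KE_max = hc/λ - φ

For λ₁ = 302.3 nm:
KE₁ = hc/λ₁ - φ = 4.1014 - 2.87 = 1.2314 eV

For λ₂ = 109.0 nm:
KE₂ = hc/λ₂ - φ = 11.3747 - 2.87 = 8.5047 eV

Change in KE:
ΔKE = KE₂ - KE₁ = 8.5047 - 1.2314 = 7.2733 eV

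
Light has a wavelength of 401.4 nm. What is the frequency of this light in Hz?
7.4687e+14 Hz

Using the wave equation: c = fλ

Solving for frequency:
f = c/λ = (3×10⁸ m/s) / (401.4×10⁻⁹ m)
f = 7.4687e+14 Hz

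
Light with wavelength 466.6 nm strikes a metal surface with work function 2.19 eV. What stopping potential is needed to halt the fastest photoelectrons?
0.4672 V

The stopping potential V_s satisfies: eV_s = KE_max

First, find KE_max using Einstein's equation:
E_photon = hc/λ = 2.6572 eV
KE_max = E_photon - φ = 2.6572 - 2.19 = 0.4672 eV

Since eV_s = KE_max:
V_s = KE_max/e = 0.4672 V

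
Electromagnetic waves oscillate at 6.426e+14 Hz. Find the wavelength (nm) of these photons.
466.53 nm

Using the wave equation: c = fλ

Solving for wavelength:
λ = c/f = (3×10⁸ m/s) / (6.426e+14 Hz)
λ = 466.53 nm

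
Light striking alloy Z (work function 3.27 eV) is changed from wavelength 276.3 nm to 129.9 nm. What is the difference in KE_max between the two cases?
5.0573 eV

Using Einstein's equation: KE_max = hc/λ - φ

For λ₁ = 276.3 nm:
KE₁ = hc/λ₁ - φ = 4.4873 - 3.27 = 1.2173 eV

For λ₂ = 129.9 nm:
KE₂ = hc/λ₂ - φ = 9.5446 - 3.27 = 6.2746 eV

Change in KE:
ΔKE = KE₂ - KE₁ = 6.2746 - 1.2173 = 5.0573 eV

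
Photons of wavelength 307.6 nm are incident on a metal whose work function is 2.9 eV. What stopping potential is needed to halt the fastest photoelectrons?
1.1307 V

The stopping potential V_s satisfies: eV_s = KE_max

First, find KE_max using Einstein's equation:
E_photon = hc/λ = 4.0307 eV
KE_max = E_photon - φ = 4.0307 - 2.9 = 1.1307 eV

Since eV_s = KE_max:
V_s = KE_max/e = 1.1307 V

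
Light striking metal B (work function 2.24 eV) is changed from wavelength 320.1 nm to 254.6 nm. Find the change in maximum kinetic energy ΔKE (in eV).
0.9965 eV

Using Einstein's equation: KE_max = hc/λ - φ

For λ₁ = 320.1 nm:
KE₁ = hc/λ₁ - φ = 3.8733 - 2.24 = 1.6333 eV

For λ₂ = 254.6 nm:
KE₂ = hc/λ₂ - φ = 4.8698 - 2.24 = 2.6298 eV

Change in KE:
ΔKE = KE₂ - KE₁ = 2.6298 - 1.6333 = 0.9965 eV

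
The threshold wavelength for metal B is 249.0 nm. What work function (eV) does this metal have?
4.98 eV

At the threshold wavelength, photon energy equals work function:
φ = hc/λ₀

Calculating:
φ = (6.626×10⁻³⁴ J·s)(3×10⁸ m/s) / (249.0×10⁻⁹ m)
φ = 4.98 eV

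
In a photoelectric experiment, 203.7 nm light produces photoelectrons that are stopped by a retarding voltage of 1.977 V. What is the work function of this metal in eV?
4.11 eV

The stopping potential gives the maximum kinetic energy: KE_max = eV_s = 1.977 eV

From Einstein's photoelectric equation: KE_max = hc/λ - φ
Rearranging: φ = hc/λ - KE_max

Calculate photon energy:
E_photon = hc/λ = (6.626×10⁻³⁴ J·s)(3×10⁸ m/s) / (203.7×10⁻⁹ m) = 6.0866 eV

Therefore:
φ = 6.0866 - 1.977 = 4.11 eV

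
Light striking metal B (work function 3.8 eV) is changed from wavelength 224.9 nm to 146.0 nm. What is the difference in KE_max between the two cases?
2.9792 eV

Using Einstein's equation: KE_max = hc/λ - φ

For λ₁ = 224.9 nm:
KE₁ = hc/λ₁ - φ = 5.5129 - 3.8 = 1.7129 eV

For λ₂ = 146.0 nm:
KE₂ = hc/λ₂ - φ = 8.4921 - 3.8 = 4.6921 eV

Change in KE:
ΔKE = KE₂ - KE₁ = 4.6921 - 1.7129 = 2.9792 eV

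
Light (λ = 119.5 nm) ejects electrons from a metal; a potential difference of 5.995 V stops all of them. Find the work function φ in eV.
4.38 eV

The stopping potential gives the maximum kinetic energy: KE_max = eV_s = 5.995 eV

From Einstein's photoelectric equation: KE_max = hc/λ - φ
Rearranging: φ = hc/λ - KE_max

Calculate photon energy:
E_photon = hc/λ = (6.626×10⁻³⁴ J·s)(3×10⁸ m/s) / (119.5×10⁻⁹ m) = 10.3752 eV

Therefore:
φ = 10.3752 - 5.995 = 4.38 eV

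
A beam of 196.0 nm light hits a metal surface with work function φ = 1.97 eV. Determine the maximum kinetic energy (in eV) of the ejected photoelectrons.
4.3557 eV

Using Einstein's photoelectric equation: KE_max = hf - φ = hc/λ - φ

First, calculate the photon energy:
E_photon = hc/λ = (6.626×10⁻³⁴ J·s)(3×10⁸ m/s) / (196.0×10⁻⁹ m)
E_photon = 6.3257 eV

Then, the maximum kinetic energy:
KE_max = E_photon - φ = 6.3257 eV - 1.97 eV = 4.3557 eV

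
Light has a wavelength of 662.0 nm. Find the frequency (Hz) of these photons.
4.5286e+14 Hz

Using the wave equation: c = fλ

Solving for frequency:
f = c/λ = (3×10⁸ m/s) / (662.0×10⁻⁹ m)
f = 4.5286e+14 Hz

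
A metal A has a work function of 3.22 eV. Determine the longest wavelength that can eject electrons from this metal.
385.04 nm

The threshold wavelength is when the photon energy equals the work function:
hc/λ₀ = φ

Solving for λ₀:
λ₀ = hc/φ = (6.626×10⁻³⁴ J·s)(3×10⁸ m/s) / (3.22 eV × 1.602×10⁻¹⁹ J/eV)
λ₀ = 385.04 nm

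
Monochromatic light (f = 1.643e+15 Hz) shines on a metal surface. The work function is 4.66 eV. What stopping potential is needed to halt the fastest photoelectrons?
2.1349 V

The stopping potential V_s satisfies: eV_s = KE_max

First, find KE_max using Einstein's equation:
E_photon = hf = (6.626×10⁻³⁴ J·s)(1.643e+15 Hz) = 6.7949 eV
KE_max = E_photon - φ = 6.7949 - 4.66 = 2.1349 eV

Since eV_s = KE_max:
V_s = KE_max/e = 2.1349 V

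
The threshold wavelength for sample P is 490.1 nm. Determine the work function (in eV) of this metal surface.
2.53 eV

At the threshold wavelength, photon energy equals work function:
φ = hc/λ₀

Calculating:
φ = (6.626×10⁻³⁴ J·s)(3×10⁸ m/s) / (490.1×10⁻⁹ m)
φ = 2.53 eV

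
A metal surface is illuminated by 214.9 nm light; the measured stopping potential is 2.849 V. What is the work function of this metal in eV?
2.92 eV

The stopping potential gives the maximum kinetic energy: KE_max = eV_s = 2.849 eV

From Einstein's photoelectric equation: KE_max = hc/λ - φ
Rearranging: φ = hc/λ - KE_max

Calculate photon energy:
E_photon = hc/λ = (6.626×10⁻³⁴ J·s)(3×10⁸ m/s) / (214.9×10⁻⁹ m) = 5.7694 eV

Therefore:
φ = 5.7694 - 2.849 = 2.92 eV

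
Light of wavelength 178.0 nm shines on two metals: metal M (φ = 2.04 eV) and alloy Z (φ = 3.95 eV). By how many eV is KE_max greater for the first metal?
1.9100 eV

Using KE_max = hc/λ - φ for each metal:

Photon energy: E = hc/λ = 6.9654 eV

For metal M (φ₁ = 2.04 eV):
KE₁ = E - φ₁ = 6.9654 - 2.04 = 4.9254 eV

For alloy Z (φ₂ = 3.95 eV):
KE₂ = E - φ₂ = 6.9654 - 3.95 = 3.0154 eV

Difference:
ΔKE = KE₁ - KE₂ = 4.9254 - 3.0154 = 1.9100 eV

Note: The difference equals the difference in work functions: 3.95 - 2.04 = 1.91 eV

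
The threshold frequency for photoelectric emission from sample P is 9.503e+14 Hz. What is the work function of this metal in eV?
3.93 eV

At the threshold frequency, photon energy equals work function:
φ = hf₀

Calculating:
φ = (6.626×10⁻³⁴ J·s)(9.503e+14 Hz)
φ = 3.93 eV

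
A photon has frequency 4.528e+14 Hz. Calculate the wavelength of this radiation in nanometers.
662.09 nm

Using the wave equation: c = fλ

Solving for wavelength:
λ = c/f = (3×10⁸ m/s) / (4.528e+14 Hz)
λ = 662.09 nm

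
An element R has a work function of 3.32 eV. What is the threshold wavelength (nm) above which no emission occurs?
373.45 nm

The threshold wavelength is when the photon energy equals the work function:
hc/λ₀ = φ

Solving for λ₀:
λ₀ = hc/φ = (6.626×10⁻³⁴ J·s)(3×10⁸ m/s) / (3.32 eV × 1.602×10⁻¹⁹ J/eV)
λ₀ = 373.45 nm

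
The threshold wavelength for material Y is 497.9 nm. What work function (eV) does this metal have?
2.49 eV

At the threshold wavelength, photon energy equals work function:
φ = hc/λ₀

Calculating:
φ = (6.626×10⁻³⁴ J·s)(3×10⁸ m/s) / (497.9×10⁻⁹ m)
φ = 2.49 eV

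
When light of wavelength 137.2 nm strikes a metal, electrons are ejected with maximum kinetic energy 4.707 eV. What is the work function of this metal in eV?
4.33 eV

From Einstein's photoelectric equation: KE_max = hf - φ = hc/λ - φ

Rearranging for φ:
φ = hc/λ - KE_max

Calculate photon energy:
E_photon = hc/λ = 9.0367 eV

Therefore:
φ = 9.0367 - 4.707 = 4.33 eV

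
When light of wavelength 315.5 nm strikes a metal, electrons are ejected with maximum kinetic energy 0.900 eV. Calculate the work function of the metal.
3.03 eV

From Einstein's photoelectric equation: KE_max = hf - φ = hc/λ - φ

Rearranging for φ:
φ = hc/λ - KE_max

Calculate photon energy:
E_photon = hc/λ = 3.9298 eV

Therefore:
φ = 3.9298 - 0.900 = 3.03 eV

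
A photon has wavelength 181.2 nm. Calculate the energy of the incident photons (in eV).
6.8424 eV

Using E = hf = hc/λ:

E = hc/λ = (6.626×10⁻³⁴ J·s)(3×10⁸ m/s) / (181.2×10⁻⁹ m)
E = 6.8424 eV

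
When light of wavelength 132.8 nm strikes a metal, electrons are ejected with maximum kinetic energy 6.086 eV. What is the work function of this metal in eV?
3.25 eV

From Einstein's photoelectric equation: KE_max = hf - φ = hc/λ - φ

Rearranging for φ:
φ = hc/λ - KE_max

Calculate photon energy:
E_photon = hc/λ = 9.3362 eV

Therefore:
φ = 9.3362 - 6.086 = 3.25 eV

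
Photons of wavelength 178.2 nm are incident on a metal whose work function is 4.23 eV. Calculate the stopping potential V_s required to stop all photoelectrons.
2.7276 V

The stopping potential V_s satisfies: eV_s = KE_max

First, find KE_max using Einstein's equation:
E_photon = hc/λ = 6.9576 eV
KE_max = E_photon - φ = 6.9576 - 4.23 = 2.7276 eV

Since eV_s = KE_max:
V_s = KE_max/e = 2.7276 V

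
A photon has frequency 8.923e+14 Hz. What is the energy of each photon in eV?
3.6903 eV

Using E = hf:

E = hf = (6.626×10⁻³⁴ J·s)(8.923e+14 Hz)
E = 3.6903 eV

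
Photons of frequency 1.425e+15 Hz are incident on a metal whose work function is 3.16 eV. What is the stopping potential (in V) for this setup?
2.7333 V

The stopping potential V_s satisfies: eV_s = KE_max

First, find KE_max using Einstein's equation:
E_photon = hf = (6.626×10⁻³⁴ J·s)(1.425e+15 Hz) = 5.8933 eV
KE_max = E_photon - φ = 5.8933 - 3.16 = 2.7333 eV

Since eV_s = KE_max:
V_s = KE_max/e = 2.7333 V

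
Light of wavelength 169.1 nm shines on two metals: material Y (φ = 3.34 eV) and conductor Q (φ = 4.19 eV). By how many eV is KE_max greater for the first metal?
0.8500 eV

Using KE_max = hc/λ - φ for each metal:

Photon energy: E = hc/λ = 7.3320 eV

For material Y (φ₁ = 3.34 eV):
KE₁ = E - φ₁ = 7.3320 - 3.34 = 3.9920 eV

For conductor Q (φ₂ = 4.19 eV):
KE₂ = E - φ₂ = 7.3320 - 4.19 = 3.1420 eV

Difference:
ΔKE = KE₁ - KE₂ = 3.9920 - 3.1420 = 0.8500 eV

Note: The difference equals the difference in work functions: 4.19 - 3.34 = 0.85 eV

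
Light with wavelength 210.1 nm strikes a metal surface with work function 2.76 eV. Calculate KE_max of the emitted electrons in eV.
3.1412 eV

Using Einstein's photoelectric equation: KE_max = hf - φ = hc/λ - φ

First, calculate the photon energy:
E_photon = hc/λ = (6.626×10⁻³⁴ J·s)(3×10⁸ m/s) / (210.1×10⁻⁹ m)
E_photon = 5.9012 eV

Then, the maximum kinetic energy:
KE_max = E_photon - φ = 5.9012 eV - 2.76 eV = 3.1412 eV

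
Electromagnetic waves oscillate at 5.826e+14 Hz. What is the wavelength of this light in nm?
514.58 nm

Using the wave equation: c = fλ

Solving for wavelength:
λ = c/f = (3×10⁸ m/s) / (5.826e+14 Hz)
λ = 514.58 nm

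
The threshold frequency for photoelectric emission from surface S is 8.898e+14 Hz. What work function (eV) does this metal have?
3.68 eV

At the threshold frequency, photon energy equals work function:
φ = hf₀

Calculating:
φ = (6.626×10⁻³⁴ J·s)(8.898e+14 Hz)
φ = 3.68 eV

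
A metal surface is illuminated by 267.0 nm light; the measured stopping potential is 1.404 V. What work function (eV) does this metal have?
3.24 eV

The stopping potential gives the maximum kinetic energy: KE_max = eV_s = 1.404 eV

From Einstein's photoelectric equation: KE_max = hc/λ - φ
Rearranging: φ = hc/λ - KE_max

Calculate photon energy:
E_photon = hc/λ = (6.626×10⁻³⁴ J·s)(3×10⁸ m/s) / (267.0×10⁻⁹ m) = 4.6436 eV

Therefore:
φ = 4.6436 - 1.404 = 3.24 eV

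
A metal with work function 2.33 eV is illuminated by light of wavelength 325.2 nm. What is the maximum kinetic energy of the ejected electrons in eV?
1.4826 eV

Using Einstein's photoelectric equation: KE_max = hf - φ = hc/λ - φ

First, calculate the photon energy:
E_photon = hc/λ = (6.626×10⁻³⁴ J·s)(3×10⁸ m/s) / (325.2×10⁻⁹ m)
E_photon = 3.8126 eV

Then, the maximum kinetic energy:
KE_max = E_photon - φ = 3.8126 eV - 2.33 eV = 1.4826 eV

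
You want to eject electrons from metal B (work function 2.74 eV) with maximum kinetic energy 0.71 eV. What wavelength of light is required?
359.37 nm

From Einstein's equation: KE_max = hc/λ - φ

Rearranging for λ:
hc/λ = KE_max + φ
λ = hc/(KE_max + φ)

Required photon energy:
E_photon = KE_max + φ = 0.71 + 2.74 = 3.45 eV

Required wavelength:
λ = hc/E_photon = (6.626×10⁻³⁴)(3×10⁸) / (3.45 × 1.602×10⁻¹⁹)
λ = 359.37 nm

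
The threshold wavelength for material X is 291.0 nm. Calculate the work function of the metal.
4.26 eV

At the threshold wavelength, photon energy equals work function:
φ = hc/λ₀

Calculating:
φ = (6.626×10⁻³⁴ J·s)(3×10⁸ m/s) / (291.0×10⁻⁹ m)
φ = 4.26 eV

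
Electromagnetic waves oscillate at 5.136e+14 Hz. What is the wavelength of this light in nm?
583.71 nm

Using the wave equation: c = fλ

Solving for wavelength:
λ = c/f = (3×10⁸ m/s) / (5.136e+14 Hz)
λ = 583.71 nm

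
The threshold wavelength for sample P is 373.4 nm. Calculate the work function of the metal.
3.32 eV

At the threshold wavelength, photon energy equals work function:
φ = hc/λ₀

Calculating:
φ = (6.626×10⁻³⁴ J·s)(3×10⁸ m/s) / (373.4×10⁻⁹ m)
φ = 3.32 eV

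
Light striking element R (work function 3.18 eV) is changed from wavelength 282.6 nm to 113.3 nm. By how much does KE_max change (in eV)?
6.5557 eV

Using Einstein's equation: KE_max = hc/λ - φ

For λ₁ = 282.6 nm:
KE₁ = hc/λ₁ - φ = 4.3873 - 3.18 = 1.2073 eV

For λ₂ = 113.3 nm:
KE₂ = hc/λ₂ - φ = 10.9430 - 3.18 = 7.7630 eV

Change in KE:
ΔKE = KE₂ - KE₁ = 7.7630 - 1.2073 = 6.5557 eV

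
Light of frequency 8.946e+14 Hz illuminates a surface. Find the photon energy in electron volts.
3.6998 eV

Using E = hf:

E = hf = (6.626×10⁻³⁴ J·s)(8.946e+14 Hz)
E = 3.6998 eV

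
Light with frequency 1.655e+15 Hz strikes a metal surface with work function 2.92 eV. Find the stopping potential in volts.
3.9245 V

The stopping potential V_s satisfies: eV_s = KE_max

First, find KE_max using Einstein's equation:
E_photon = hf = (6.626×10⁻³⁴ J·s)(1.655e+15 Hz) = 6.8445 eV
KE_max = E_photon - φ = 6.8445 - 2.92 = 3.9245 eV

Since eV_s = KE_max:
V_s = KE_max/e = 3.9245 V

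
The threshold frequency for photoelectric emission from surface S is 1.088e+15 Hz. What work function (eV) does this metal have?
4.50 eV

At the threshold frequency, photon energy equals work function:
φ = hf₀

Calculating:
φ = (6.626×10⁻³⁴ J·s)(1.088e+15 Hz)
φ = 4.50 eV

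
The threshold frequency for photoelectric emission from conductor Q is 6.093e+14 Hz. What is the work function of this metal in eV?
2.52 eV

At the threshold frequency, photon energy equals work function:
φ = hf₀

Calculating:
φ = (6.626×10⁻³⁴ J·s)(6.093e+14 Hz)
φ = 2.52 eV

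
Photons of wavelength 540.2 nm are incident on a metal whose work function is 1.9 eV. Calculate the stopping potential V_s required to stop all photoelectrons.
0.3952 V

The stopping potential V_s satisfies: eV_s = KE_max

First, find KE_max using Einstein's equation:
E_photon = hc/λ = 2.2952 eV
KE_max = E_photon - φ = 2.2952 - 1.9 = 0.3952 eV

Since eV_s = KE_max:
V_s = KE_max/e = 0.3952 V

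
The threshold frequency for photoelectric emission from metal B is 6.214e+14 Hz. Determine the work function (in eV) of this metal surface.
2.57 eV

At the threshold frequency, photon energy equals work function:
φ = hf₀

Calculating:
φ = (6.626×10⁻³⁴ J·s)(6.214e+14 Hz)
φ = 2.57 eV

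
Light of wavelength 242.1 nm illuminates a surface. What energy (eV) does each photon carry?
5.1212 eV

Using E = hf = hc/λ:

E = hc/λ = (6.626×10⁻³⁴ J·s)(3×10⁸ m/s) / (242.1×10⁻⁹ m)
E = 5.1212 eV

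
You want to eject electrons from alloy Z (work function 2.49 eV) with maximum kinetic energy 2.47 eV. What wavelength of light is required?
249.97 nm

From Einstein's equation: KE_max = hc/λ - φ

Rearranging for λ:
hc/λ = KE_max + φ
λ = hc/(KE_max + φ)

Required photon energy:
E_photon = KE_max + φ = 2.47 + 2.49 = 4.96 eV

Required wavelength:
λ = hc/E_photon = (6.626×10⁻³⁴)(3×10⁸) / (4.96 × 1.602×10⁻¹⁹)
λ = 249.97 nm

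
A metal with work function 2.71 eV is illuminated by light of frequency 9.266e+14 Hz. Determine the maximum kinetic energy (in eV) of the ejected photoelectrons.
1.1221 eV

Using Einstein's photoelectric equation: KE_max = hf - φ

First, calculate the photon energy:
E_photon = hf = (6.626×10⁻³⁴ J·s)(9.266e+14 Hz)
E_photon = 3.8321 eV

Then, the maximum kinetic energy:
KE_max = E_photon - φ = 3.8321 eV - 2.71 eV = 1.1221 eV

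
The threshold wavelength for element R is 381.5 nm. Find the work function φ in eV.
3.25 eV

At the threshold wavelength, photon energy equals work function:
φ = hc/λ₀

Calculating:
φ = (6.626×10⁻³⁴ J·s)(3×10⁸ m/s) / (381.5×10⁻⁹ m)
φ = 3.25 eV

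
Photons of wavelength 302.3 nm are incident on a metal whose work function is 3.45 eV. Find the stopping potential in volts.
0.6514 V

The stopping potential V_s satisfies: eV_s = KE_max

First, find KE_max using Einstein's equation:
E_photon = hc/λ = 4.1014 eV
KE_max = E_photon - φ = 4.1014 - 3.45 = 0.6514 eV

Since eV_s = KE_max:
V_s = KE_max/e = 0.6514 V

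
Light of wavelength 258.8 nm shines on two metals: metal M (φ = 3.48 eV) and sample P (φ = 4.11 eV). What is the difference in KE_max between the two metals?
0.6300 eV

Using KE_max = hc/λ - φ for each metal:

Photon energy: E = hc/λ = 4.7907 eV

For metal M (φ₁ = 3.48 eV):
KE₁ = E - φ₁ = 4.7907 - 3.48 = 1.3107 eV

For sample P (φ₂ = 4.11 eV):
KE₂ = E - φ₂ = 4.7907 - 4.11 = 0.6807 eV

Difference:
ΔKE = KE₁ - KE₂ = 1.3107 - 0.6807 = 0.6300 eV

Note: The difference equals the difference in work functions: 4.11 - 3.48 = 0.63 eV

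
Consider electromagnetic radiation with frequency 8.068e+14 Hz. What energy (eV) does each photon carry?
3.3367 eV

Using E = hf:

E = hf = (6.626×10⁻³⁴ J·s)(8.068e+14 Hz)
E = 3.3367 eV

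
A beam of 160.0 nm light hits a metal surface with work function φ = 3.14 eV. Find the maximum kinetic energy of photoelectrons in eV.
4.6090 eV

Using Einstein's photoelectric equation: KE_max = hf - φ = hc/λ - φ

First, calculate the photon energy:
E_photon = hc/λ = (6.626×10⁻³⁴ J·s)(3×10⁸ m/s) / (160.0×10⁻⁹ m)
E_photon = 7.7490 eV

Then, the maximum kinetic energy:
KE_max = E_photon - φ = 7.7490 eV - 3.14 eV = 4.6090 eV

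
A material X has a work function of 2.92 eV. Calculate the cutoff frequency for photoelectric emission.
7.0605e+14 Hz

The threshold frequency is when the photon energy equals the work function:
hf₀ = φ

Solving for f₀:
f₀ = φ/h = (2.92 eV × 1.602×10⁻¹⁹ J/eV) / (6.626×10⁻³⁴ J·s)
f₀ = 7.0605e+14 Hz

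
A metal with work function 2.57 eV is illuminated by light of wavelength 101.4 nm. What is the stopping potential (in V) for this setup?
9.6572 V

The stopping potential V_s satisfies: eV_s = KE_max

First, find KE_max using Einstein's equation:
E_photon = hc/λ = 12.2272 eV
KE_max = E_photon - φ = 12.2272 - 2.57 = 9.6572 eV

Since eV_s = KE_max:
V_s = KE_max/e = 9.6572 V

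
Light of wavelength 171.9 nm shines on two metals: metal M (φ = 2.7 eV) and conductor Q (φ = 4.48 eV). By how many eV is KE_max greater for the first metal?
1.7800 eV

Using KE_max = hc/λ - φ for each metal:

Photon energy: E = hc/λ = 7.2126 eV

For metal M (φ₁ = 2.7 eV):
KE₁ = E - φ₁ = 7.2126 - 2.7 = 4.5126 eV

For conductor Q (φ₂ = 4.48 eV):
KE₂ = E - φ₂ = 7.2126 - 4.48 = 2.7326 eV

Difference:
ΔKE = KE₁ - KE₂ = 4.5126 - 2.7326 = 1.7800 eV

Note: The difference equals the difference in work functions: 4.48 - 2.7 = 1.78 eV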